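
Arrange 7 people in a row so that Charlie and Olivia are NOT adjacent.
Total - adjacent = 7! - (7-1)!×2 = 5040 - 1440 = 3600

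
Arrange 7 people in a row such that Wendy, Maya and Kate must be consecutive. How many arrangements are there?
Treat the 3 as one block: (7-3+1)! × 3! = 120 × 6 = 720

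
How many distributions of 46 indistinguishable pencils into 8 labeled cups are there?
C(46+8-1, 8-1) = C(53, 7) = 154143080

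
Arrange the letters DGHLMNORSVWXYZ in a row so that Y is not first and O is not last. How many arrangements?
By inclusion-exclusion: 14! - 2×(14-1)! + (14-2)! = 87178291200 - 12454041600 + 479001600 = 75203251200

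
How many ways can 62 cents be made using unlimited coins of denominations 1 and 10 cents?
Coefficient of x^62 in 1/(1-x^1) · 1/(1-x^10). Use j coins of 10 for j = 0..⌊62/10⌋ = 6, the rest in 1s: 6 + 1 = 7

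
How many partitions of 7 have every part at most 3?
Let r_j(i) = number of partitions of i into parts ≤ j, for i = 0..7. r_1(i) = 1 for all i; r_j(i) = r_{j-1}(i) + r_j(i-j). Rows j = 2..3: ≤2: 1 1 2 2 3 3 4 4; ≤3: 1 1 2 3 4 5 7 8. r_3(7) = 8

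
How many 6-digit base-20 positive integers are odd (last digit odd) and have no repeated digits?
Last∈{1,3,5,7,9,11,13,15,17,19}. Last=0: 0. Last nonzero: 10×18×P(18,4) = 13219200. Total = 13219200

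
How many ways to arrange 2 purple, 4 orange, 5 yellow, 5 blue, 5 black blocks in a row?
21! / (2! × 4! × 5! × 5! × 5!) = 615969113760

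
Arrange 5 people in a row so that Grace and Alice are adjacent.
Treat as block: (5-1)! × 2! = 24 × 2 = 48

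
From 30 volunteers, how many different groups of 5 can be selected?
C(30,5) = 30!/(5!×25!) = 142506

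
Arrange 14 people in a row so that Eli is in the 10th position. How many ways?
Fix one position: (14-1)! = 6227020800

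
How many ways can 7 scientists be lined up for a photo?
7! = 5040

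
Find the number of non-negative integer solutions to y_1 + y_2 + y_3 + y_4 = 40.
C(40+4-1, 4-1) = C(43, 3) = 12341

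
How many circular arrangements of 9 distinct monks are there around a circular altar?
Circular: fix one position, arrange the rest. (9-1)! = 40320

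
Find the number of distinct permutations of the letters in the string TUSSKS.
6! / (1! × 3! × 1! × 1!) = 120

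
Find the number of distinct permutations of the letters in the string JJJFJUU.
7! / (1! × 2! × 4!) = 105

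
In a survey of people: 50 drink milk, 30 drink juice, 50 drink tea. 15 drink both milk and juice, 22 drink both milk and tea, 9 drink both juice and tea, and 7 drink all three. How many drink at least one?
|A∪B∪C| = 50+30+50-15-22-9+7 = 91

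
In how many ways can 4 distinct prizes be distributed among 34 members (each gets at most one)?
P(34,4) = 34!/(34-4)! = 1113024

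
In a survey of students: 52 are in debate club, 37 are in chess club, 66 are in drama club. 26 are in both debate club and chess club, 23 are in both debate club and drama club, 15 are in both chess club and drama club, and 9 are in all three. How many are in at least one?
|A∪B∪C| = 52+37+66-26-23-15+9 = 100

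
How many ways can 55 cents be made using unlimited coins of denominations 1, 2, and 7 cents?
Coefficient of x^55 in 1/(1-x^1) · 1/(1-x^2) · 1/(1-x^7). Case on j = number of 7-cent coins (j = 0..7); remainder r = 55 - 7j is made from {1,2} in ⌊r/2⌋+1 ways. r = 55, 48, 41, 34, 27, 20, 13, 6 → 28 + 25 + 21 + 18 + 14 + 11 + 7 + 4 = 128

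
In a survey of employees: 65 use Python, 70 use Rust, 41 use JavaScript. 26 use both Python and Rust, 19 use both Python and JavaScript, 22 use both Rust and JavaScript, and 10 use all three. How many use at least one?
|A∪B∪C| = 65+70+41-26-19-22+10 = 119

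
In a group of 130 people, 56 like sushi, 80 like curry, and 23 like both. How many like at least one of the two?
|A∪B| = |A| + |B| - |A∩B| = 56 + 80 - 23 = 113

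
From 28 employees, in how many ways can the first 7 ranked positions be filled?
P(28,7) = 28!/(28-7)! = 5967561600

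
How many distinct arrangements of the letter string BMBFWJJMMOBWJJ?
14! / (3! × 2! × 3! × 1! × 4! × 1!) = 50450400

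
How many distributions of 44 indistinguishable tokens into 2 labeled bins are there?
C(44+2-1, 2-1) = C(45, 1) = 45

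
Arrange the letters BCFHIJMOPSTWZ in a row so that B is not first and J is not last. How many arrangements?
By inclusion-exclusion: 13! - 2×(13-1)! + (13-2)! = 6227020800 - 958003200 + 39916800 = 5308934400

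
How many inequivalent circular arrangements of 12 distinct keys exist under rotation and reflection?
(12-1)!/2 = 39916800/2 = 19958400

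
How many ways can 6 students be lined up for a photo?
6! = 720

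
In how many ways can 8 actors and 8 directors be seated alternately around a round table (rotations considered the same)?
Fix one of the actors: (8-1)! ways for the remaining actors, × 8! ways for the directors = 5040 × 40320 = 203212800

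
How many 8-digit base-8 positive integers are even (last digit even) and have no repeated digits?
Last∈{0,2,4,6}. Last=0: 5040. Last nonzero: 3×6×P(6,6) = 12960. Total = 18000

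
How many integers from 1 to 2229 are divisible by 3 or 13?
⌊2229/3⌋ + ⌊2229/13⌋ - ⌊2229/39⌋ = 743 + 171 - 57 = 857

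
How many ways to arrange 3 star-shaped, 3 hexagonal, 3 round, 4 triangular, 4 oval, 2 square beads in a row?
19! / (3! × 3! × 3! × 4! × 4! × 2!) = 488864376000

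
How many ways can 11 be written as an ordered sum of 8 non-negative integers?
C(11+8-1, 8-1) = C(18, 7) = 31824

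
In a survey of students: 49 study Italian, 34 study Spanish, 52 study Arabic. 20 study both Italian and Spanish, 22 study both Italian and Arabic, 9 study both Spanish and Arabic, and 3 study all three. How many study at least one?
|A∪B∪C| = 49+34+52-20-22-9+3 = 87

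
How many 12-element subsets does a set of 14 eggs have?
C(14,12) = 14!/(12!×2!) = 91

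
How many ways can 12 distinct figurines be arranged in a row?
12! = 479001600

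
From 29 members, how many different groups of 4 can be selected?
C(29,4) = 29!/(4!×25!) = 23751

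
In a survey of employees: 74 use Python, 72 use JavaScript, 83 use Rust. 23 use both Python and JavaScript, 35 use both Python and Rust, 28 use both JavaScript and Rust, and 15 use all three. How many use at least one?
|A∪B∪C| = 74+72+83-23-35-28+15 = 158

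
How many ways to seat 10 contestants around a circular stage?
Circular: fix one position, arrange the rest. (10-1)! = 362880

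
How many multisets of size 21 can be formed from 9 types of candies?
C(21+9-1, 9-1) = C(29, 8) = 4292145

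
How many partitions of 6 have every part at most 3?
Let r_j(i) = number of partitions of i into parts ≤ j, for i = 0..6. r_1(i) = 1 for all i; r_j(i) = r_{j-1}(i) + r_j(i-j). Rows j = 2..3: ≤2: 1 1 2 2 3 3 4; ≤3: 1 1 2 3 4 5 7. r_3(6) = 7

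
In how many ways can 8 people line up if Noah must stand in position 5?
Fix one position: (8-1)! = 5040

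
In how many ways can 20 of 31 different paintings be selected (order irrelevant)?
C(31,20) = 31!/(20!×11!) = 84672315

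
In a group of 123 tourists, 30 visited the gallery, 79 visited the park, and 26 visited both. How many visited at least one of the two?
|A∪B| = |A| + |B| - |A∩B| = 30 + 79 - 26 = 83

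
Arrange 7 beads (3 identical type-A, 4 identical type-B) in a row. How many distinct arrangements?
7! / (3! × 4!) = 35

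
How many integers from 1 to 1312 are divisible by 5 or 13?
⌊1312/5⌋ + ⌊1312/13⌋ - ⌊1312/65⌋ = 262 + 100 - 20 = 342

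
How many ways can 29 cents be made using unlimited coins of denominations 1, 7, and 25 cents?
Coefficient of x^29 in 1/(1-x^1) · 1/(1-x^7) · 1/(1-x^25). Case on j = number of 25-cent coins (j = 0..1); remainder r = 29 - 25j is made from {1,7} in ⌊r/7⌋+1 ways. r = 29, 4 → 5 + 1 = 6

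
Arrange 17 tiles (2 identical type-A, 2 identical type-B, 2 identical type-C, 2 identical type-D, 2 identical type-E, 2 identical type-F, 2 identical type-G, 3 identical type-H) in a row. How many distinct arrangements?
17! / (2! × 2! × 2! × 2! × 2! × 2! × 2! × 3!) = 463134672000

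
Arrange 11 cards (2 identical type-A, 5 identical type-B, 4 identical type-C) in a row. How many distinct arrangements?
11! / (2! × 5! × 4!) = 6930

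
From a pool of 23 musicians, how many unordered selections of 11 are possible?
C(23,11) = 23!/(11!×12!) = 1352078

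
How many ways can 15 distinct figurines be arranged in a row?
15! = 1307674368000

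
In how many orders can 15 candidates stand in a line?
15! = 1307674368000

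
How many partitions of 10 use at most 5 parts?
By conjugation, equals partitions of 10 into parts ≤ 5. Let r_j(i) = number of partitions of i into parts ≤ j, for i = 0..10. r_1(i) = 1 for all i; r_j(i) = r_{j-1}(i) + r_j(i-j). Rows j = 2..5: ≤2: 1 1 2 2 3 3 4 4 5 5 6; ≤3: 1 1 2 3 4 5 7 8 10 12 14; ≤4: 1 1 2 3 5 6 9 11 15 18 23; ≤5: 1 1 2 3 5 7 10 13 18 23 30. r_5(10) = 30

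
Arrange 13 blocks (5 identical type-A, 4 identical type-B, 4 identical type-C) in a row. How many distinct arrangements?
13! / (5! × 4! × 4!) = 90090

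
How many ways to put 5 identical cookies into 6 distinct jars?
C(5+6-1, 6-1) = C(10, 5) = 252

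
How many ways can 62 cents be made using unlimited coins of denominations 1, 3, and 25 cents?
Coefficient of x^62 in 1/(1-x^1) · 1/(1-x^3) · 1/(1-x^25). Case on j = number of 25-cent coins (j = 0..2); remainder r = 62 - 25j is made from {1,3} in ⌊r/3⌋+1 ways. r = 62, 37, 12 → 21 + 13 + 5 = 39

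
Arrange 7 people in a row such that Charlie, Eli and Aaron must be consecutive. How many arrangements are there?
Treat the 3 as one block: (7-3+1)! × 3! = 120 × 6 = 720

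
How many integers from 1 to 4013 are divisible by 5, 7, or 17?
⌊4013/5⌋+⌊4013/7⌋+⌊4013/17⌋ - ⌊4013/35⌋-⌊4013/85⌋-⌊4013/119⌋ + ⌊4013/595⌋ = 802+573+236 - 114-47-33 + 6 = 1423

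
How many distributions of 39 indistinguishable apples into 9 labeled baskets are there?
C(39+9-1, 9-1) = C(47, 8) = 314457495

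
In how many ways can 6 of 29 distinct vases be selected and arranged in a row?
P(29,6) = 29!/(29-6)! = 342014400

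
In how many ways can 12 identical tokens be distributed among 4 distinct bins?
C(12+4-1, 4-1) = C(15, 3) = 455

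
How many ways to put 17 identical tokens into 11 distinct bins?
C(17+11-1, 11-1) = C(27, 10) = 8436285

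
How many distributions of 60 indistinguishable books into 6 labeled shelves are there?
C(60+6-1, 6-1) = C(65, 5) = 8259888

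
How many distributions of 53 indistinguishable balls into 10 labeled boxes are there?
C(53+10-1, 10-1) = C(62, 9) = 20286591270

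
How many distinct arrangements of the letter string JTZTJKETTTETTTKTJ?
17! / (9! × 3! × 1! × 2! × 2!) = 40840800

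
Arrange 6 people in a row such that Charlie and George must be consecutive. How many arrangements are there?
Treat the 2 as one block: (6-2+1)! × 2! = 120 × 2 = 240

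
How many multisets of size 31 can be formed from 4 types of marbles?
C(31+4-1, 4-1) = C(34, 3) = 5984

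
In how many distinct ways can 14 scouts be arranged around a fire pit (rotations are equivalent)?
Circular: fix one position, arrange the rest. (14-1)! = 6227020800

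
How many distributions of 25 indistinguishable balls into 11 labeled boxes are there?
C(25+11-1, 11-1) = C(35, 10) = 183579396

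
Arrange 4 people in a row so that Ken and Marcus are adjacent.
Treat as block: (4-1)! × 2! = 6 × 2 = 12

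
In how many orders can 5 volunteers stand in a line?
5! = 120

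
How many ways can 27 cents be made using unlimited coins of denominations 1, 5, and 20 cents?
Coefficient of x^27 in 1/(1-x^1) · 1/(1-x^5) · 1/(1-x^20). Case on j = number of 20-cent coins (j = 0..1); remainder r = 27 - 20j is made from {1,5} in ⌊r/5⌋+1 ways. r = 27, 7 → 6 + 2 = 8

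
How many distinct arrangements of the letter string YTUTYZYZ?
8! / (2! × 3! × 1! × 2!) = 1680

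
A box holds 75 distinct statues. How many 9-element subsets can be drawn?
C(75,9) = 75!/(9!×66!) = 125595622175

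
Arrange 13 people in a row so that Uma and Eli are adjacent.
Treat as block: (13-1)! × 2! = 479001600 × 2 = 958003200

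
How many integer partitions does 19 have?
Pentagonal recurrence p(n) = p(n-1) + p(n-2) - p(n-5) - p(n-7) + p(n-12) + p(n-15) - ... gives p(0..18) = 1, 1, 2, 3, 5, 7, 11, 15, 22, 30, 42, 56, 77, 101, 135, 176, 231, 297, 385. p(19) = p(18) + p(17) - p(14) - p(12) + p(7) + p(4) = 385 + 297 - 135 - 77 + 15 + 5 = 490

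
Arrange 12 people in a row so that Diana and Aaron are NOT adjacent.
Total - adjacent = 12! - (12-1)!×2 = 479001600 - 79833600 = 399168000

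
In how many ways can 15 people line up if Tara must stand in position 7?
Fix one position: (15-1)! = 87178291200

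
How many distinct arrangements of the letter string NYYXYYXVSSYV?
12! / (1! × 2! × 2! × 2! × 5!) = 498960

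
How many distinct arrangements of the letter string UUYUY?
5! / (3! × 2!) = 10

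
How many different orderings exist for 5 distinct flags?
5! = 120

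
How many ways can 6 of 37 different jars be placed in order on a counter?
P(37,6) = 37!/(37-6)! = 1673844480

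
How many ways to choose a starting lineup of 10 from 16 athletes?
C(16,10) = 16!/(10!×6!) = 8008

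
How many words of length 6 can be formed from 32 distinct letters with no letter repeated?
P(32,6) = 32!/(32-6)! = 652458240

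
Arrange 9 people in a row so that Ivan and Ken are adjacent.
Treat as block: (9-1)! × 2! = 40320 × 2 = 80640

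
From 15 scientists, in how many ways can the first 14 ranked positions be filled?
P(15,14) = 15!/(15-14)! = 1307674368000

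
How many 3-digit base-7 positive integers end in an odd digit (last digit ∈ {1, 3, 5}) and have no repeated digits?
Last∈{1,3,5}. Last=0: 0. Last nonzero: 3×5×P(5,1) = 75. Total = 75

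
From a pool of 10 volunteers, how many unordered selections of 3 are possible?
C(10,3) = 10!/(3!×7!) = 120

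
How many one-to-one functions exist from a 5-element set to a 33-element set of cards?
P(33,5) = 33!/(33-5)! = 28480320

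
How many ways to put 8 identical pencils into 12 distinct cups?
C(8+12-1, 12-1) = C(19, 11) = 75582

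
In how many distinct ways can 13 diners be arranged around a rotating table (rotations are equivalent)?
Circular: fix one position, arrange the rest. (13-1)! = 479001600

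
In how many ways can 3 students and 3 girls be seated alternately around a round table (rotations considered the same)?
Fix one of the students: (3-1)! ways for the remaining students, × 3! ways for the girls = 2 × 6 = 12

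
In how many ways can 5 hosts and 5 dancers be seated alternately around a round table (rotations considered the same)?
Fix one of the hosts: (5-1)! ways for the remaining hosts, × 5! ways for the dancers = 24 × 120 = 2880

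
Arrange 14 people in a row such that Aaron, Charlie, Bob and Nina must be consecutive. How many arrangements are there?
Treat the 4 as one block: (14-4+1)! × 4! = 39916800 × 24 = 958003200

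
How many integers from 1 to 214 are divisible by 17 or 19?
⌊214/17⌋ + ⌊214/19⌋ - ⌊214/323⌋ = 12 + 11 - 0 = 23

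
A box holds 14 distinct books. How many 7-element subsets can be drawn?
C(14,7) = 14!/(7!×7!) = 3432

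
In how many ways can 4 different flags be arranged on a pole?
4! = 24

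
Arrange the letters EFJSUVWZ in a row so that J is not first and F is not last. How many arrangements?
By inclusion-exclusion: 8! - 2×(8-1)! + (8-2)! = 40320 - 10080 + 720 = 30960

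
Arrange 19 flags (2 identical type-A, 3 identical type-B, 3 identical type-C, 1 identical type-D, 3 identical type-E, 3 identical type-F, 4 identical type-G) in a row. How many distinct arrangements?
19! / (2! × 3! × 3! × 1! × 3! × 3! × 4!) = 1955457504000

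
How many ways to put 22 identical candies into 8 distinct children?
C(22+8-1, 8-1) = C(29, 7) = 1560780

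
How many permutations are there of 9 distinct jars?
9! = 362880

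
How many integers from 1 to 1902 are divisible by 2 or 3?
⌊1902/2⌋ + ⌊1902/3⌋ - ⌊1902/6⌋ = 951 + 634 - 317 = 1268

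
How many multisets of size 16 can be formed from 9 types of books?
C(16+9-1, 9-1) = C(24, 8) = 735471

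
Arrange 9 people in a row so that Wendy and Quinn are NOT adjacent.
Total - adjacent = 9! - (9-1)!×2 = 362880 - 80640 = 282240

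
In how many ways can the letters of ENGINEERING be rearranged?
11! / (3! × 3! × 2! × 2! × 1!) = 277200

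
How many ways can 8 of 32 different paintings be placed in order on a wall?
P(32,8) = 32!/(32-8)! = 424097856000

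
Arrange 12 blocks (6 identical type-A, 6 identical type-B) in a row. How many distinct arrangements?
12! / (6! × 6!) = 924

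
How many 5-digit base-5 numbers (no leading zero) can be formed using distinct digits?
First digit: 4 choices (nonzero). Then descending: 4 × 4 × 3 × 2 × 1 = 96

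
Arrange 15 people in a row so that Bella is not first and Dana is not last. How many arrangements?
By inclusion-exclusion: 15! - 2×(15-1)! + (15-2)! = 1307674368000 - 174356582400 + 6227020800 = 1139544806400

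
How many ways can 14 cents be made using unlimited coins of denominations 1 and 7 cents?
Coefficient of x^14 in 1/(1-x^1) · 1/(1-x^7). Use j coins of 7 for j = 0..⌊14/7⌋ = 2, the rest in 1s: 2 + 1 = 3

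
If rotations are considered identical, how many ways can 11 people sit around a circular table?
Circular: fix one position, arrange the rest. (11-1)! = 3628800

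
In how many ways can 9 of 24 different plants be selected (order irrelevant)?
C(24,9) = 24!/(9!×15!) = 1307504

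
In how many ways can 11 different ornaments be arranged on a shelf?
11! = 39916800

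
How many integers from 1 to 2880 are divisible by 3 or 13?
⌊2880/3⌋ + ⌊2880/13⌋ - ⌊2880/39⌋ = 960 + 221 - 73 = 1108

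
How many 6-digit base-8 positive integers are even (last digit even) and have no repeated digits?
Last∈{0,2,4,6}. Last=0: 2520. Last nonzero: 3×6×P(6,4) = 6480. Total = 9000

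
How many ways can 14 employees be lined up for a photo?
14! = 87178291200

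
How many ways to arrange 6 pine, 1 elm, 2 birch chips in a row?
9! / (6! × 1! × 2!) = 252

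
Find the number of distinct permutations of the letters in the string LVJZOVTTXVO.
11! / (3! × 1! × 1! × 1! × 2! × 2! × 1!) = 1663200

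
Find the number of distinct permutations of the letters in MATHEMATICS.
11! / (2! × 2! × 2! × 1! × 1! × 1! × 1! × 1!) = 4989600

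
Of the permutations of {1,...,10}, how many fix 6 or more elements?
Exactly j fixed points: C(10,j)·!(10-j); sum over j ≥ 6 (derangement numbers via !m = (m-1)·(!(m-1) + !(m-2)): !0..!4 = 1, 0, 1, 2, 9). Σ_{j=6}^{10} C(10,j)·!(10-j) = C(10,6)·!4 + C(10,7)·!3 + C(10,8)·!2 + C(10,9)·!1 + C(10,10)·!0 = 210·9 + 120·2 + 45·1 + 10·0 + 1·1 = 2176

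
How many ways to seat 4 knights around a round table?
Circular: fix one position, arrange the rest. (4-1)! = 6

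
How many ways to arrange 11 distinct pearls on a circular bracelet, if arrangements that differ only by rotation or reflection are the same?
(11-1)!/2 = 3628800/2 = 1814400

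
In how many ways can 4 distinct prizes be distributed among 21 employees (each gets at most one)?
P(21,4) = 21!/(21-4)! = 143640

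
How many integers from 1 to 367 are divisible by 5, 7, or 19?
⌊367/5⌋+⌊367/7⌋+⌊367/19⌋ - ⌊367/35⌋-⌊367/95⌋-⌊367/133⌋ + ⌊367/665⌋ = 73+52+19 - 10-3-2 + 0 = 129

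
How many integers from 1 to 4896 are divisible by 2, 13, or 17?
⌊4896/2⌋+⌊4896/13⌋+⌊4896/17⌋ - ⌊4896/26⌋-⌊4896/34⌋-⌊4896/221⌋ + ⌊4896/442⌋ = 2448+376+288 - 188-144-22 + 11 = 2769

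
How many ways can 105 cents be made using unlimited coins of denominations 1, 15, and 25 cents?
Coefficient of x^105 in 1/(1-x^1) · 1/(1-x^15) · 1/(1-x^25). Case on j = number of 25-cent coins (j = 0..4); remainder r = 105 - 25j is made from {1,15} in ⌊r/15⌋+1 ways. r = 105, 80, 55, 30, 5 → 8 + 6 + 4 + 3 + 1 = 22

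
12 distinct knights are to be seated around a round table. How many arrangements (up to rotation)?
Circular: fix one position, arrange the rest. (12-1)! = 39916800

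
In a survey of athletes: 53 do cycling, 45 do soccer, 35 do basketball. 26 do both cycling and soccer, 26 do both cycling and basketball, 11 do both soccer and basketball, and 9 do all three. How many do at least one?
|A∪B∪C| = 53+45+35-26-26-11+9 = 79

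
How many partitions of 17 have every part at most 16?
Let r_j(i) = number of partitions of i into parts ≤ j, for i = 0..17. r_1(i) = 1 for all i; r_j(i) = r_{j-1}(i) + r_j(i-j). Rows j = 2..16: ≤2: 1 1 2 2 3 3 4 4 5 5 6 6 7 7 8 8 9 9; ≤3: 1 1 2 3 4 5 7 8 10 12 14 16 19 21 24 27 30 33; ≤4: 1 1 2 3 5 6 9 11 15 18 23 27 34 39 47 54 64 72; ≤5: 1 1 2 3 5 7 10 13 18 23 30 37 47 57 70 84 101 119; ≤6: 1 1 2 3 5 7 11 14 20 26 35 44 58 71 90 110 136 163; ≤7: 1 1 2 3 5 7 11 15 21 28 38 49 65 82 105 131 164 201; ≤8: 1 1 2 3 5 7 11 15 22 29 40 52 70 89 116 146 186 230; ≤9: 1 1 2 3 5 7 11 15 22 30 41 54 73 94 123 157 201 252; ≤10: 1 1 2 3 5 7 11 15 22 30 42 55 75 97 128 164 212 267; ≤11: 1 1 2 3 5 7 11 15 22 30 42 56 76 99 131 169 219 278; ≤12: 1 1 2 3 5 7 11 15 22 30 42 56 77 100 133 172 224 285; ≤13: 1 1 2 3 5 7 11 15 22 30 42 56 77 101 134 174 227 290; ≤14: 1 1 2 3 5 7 11 15 22 30 42 56 77 101 135 175 229 293; ≤15: 1 1 2 3 5 7 11 15 22 30 42 56 77 101 135 176 230 295; ≤16: 1 1 2 3 5 7 11 15 22 30 42 56 77 101 135 176 231 296. r_16(17) = 296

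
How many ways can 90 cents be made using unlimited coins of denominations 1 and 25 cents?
Coefficient of x^90 in 1/(1-x^1) · 1/(1-x^25). Use j coins of 25 for j = 0..⌊90/25⌋ = 3, the rest in 1s: 3 + 1 = 4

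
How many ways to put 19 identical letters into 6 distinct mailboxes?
C(19+6-1, 6-1) = C(24, 5) = 42504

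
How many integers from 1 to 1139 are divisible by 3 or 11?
⌊1139/3⌋ + ⌊1139/11⌋ - ⌊1139/33⌋ = 379 + 103 - 34 = 448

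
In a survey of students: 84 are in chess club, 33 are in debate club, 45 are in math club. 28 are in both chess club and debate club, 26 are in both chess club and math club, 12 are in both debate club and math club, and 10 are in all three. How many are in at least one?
|A∪B∪C| = 84+33+45-28-26-12+10 = 106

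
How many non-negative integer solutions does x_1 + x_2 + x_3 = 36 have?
C(36+3-1, 3-1) = C(38, 2) = 703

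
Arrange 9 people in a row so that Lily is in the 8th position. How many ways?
Fix one position: (9-1)! = 40320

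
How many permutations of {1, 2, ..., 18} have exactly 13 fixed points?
Choose the 13 fixed points C(18,13) = 8568, derange the rest: !5 = Σ_{j=0}^{5} (-1)^j·5!/j! = 120 - 120 + 60 - 20 + 5 - 1 = 44. Product = 8568 × 44 = 376992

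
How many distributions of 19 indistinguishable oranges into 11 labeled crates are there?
C(19+11-1, 11-1) = C(29, 10) = 20030010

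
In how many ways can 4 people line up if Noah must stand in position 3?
Fix one position: (4-1)! = 6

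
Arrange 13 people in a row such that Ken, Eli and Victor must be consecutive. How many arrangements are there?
Treat the 3 as one block: (13-3+1)! × 3! = 39916800 × 6 = 239500800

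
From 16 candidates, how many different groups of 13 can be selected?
C(16,13) = 16!/(13!×3!) = 560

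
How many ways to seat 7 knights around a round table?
Circular: fix one position, arrange the rest. (7-1)! = 720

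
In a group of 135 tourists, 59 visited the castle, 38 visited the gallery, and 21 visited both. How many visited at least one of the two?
|A∪B| = |A| + |B| - |A∩B| = 59 + 38 - 21 = 76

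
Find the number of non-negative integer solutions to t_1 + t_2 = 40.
C(40+2-1, 2-1) = C(41, 1) = 41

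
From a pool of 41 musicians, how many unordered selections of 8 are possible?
C(41,8) = 41!/(8!×33!) = 95548245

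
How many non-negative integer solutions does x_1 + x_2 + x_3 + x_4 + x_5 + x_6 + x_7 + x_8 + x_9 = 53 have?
C(53+9-1, 9-1) = C(61, 8) = 2944827765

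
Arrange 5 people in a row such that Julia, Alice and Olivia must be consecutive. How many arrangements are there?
Treat the 3 as one block: (5-3+1)! × 3! = 6 × 6 = 36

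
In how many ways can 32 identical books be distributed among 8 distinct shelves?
C(32+8-1, 8-1) = C(39, 7) = 15380937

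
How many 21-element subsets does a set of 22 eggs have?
C(22,21) = 22!/(21!×1!) = 22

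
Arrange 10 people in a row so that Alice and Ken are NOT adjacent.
Total - adjacent = 10! - (10-1)!×2 = 3628800 - 725760 = 2903040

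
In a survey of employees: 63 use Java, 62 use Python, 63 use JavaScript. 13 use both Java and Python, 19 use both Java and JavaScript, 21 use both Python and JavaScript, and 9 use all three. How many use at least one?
|A∪B∪C| = 63+62+63-13-19-21+9 = 144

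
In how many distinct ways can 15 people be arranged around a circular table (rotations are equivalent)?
Circular: fix one position, arrange the rest. (15-1)! = 87178291200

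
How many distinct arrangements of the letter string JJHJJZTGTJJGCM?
14! / (6! × 1! × 1! × 2! × 2! × 1! × 1!) = 30270240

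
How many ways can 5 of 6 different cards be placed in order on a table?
P(6,5) = 6!/(6-5)! = 720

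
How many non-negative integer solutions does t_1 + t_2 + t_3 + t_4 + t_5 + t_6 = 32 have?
C(32+6-1, 6-1) = C(37, 5) = 435897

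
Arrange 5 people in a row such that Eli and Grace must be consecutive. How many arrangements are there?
Treat the 2 as one block: (5-2+1)! × 2! = 24 × 2 = 48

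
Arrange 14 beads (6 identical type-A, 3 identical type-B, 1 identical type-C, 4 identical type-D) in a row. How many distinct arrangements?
14! / (6! × 3! × 1! × 4!) = 840840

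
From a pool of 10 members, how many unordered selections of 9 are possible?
C(10,9) = 10!/(9!×1!) = 10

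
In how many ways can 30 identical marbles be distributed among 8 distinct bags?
C(30+8-1, 8-1) = C(37, 7) = 10295472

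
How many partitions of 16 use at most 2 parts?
By conjugation, equals partitions of 16 into parts ≤ 2. Let r_j(i) = number of partitions of i into parts ≤ j, for i = 0..16. r_1(i) = 1 for all i; r_j(i) = r_{j-1}(i) + r_j(i-j). Rows j = 2..2: ≤2: 1 1 2 2 3 3 4 4 5 5 6 6 7 7 8 8 9. r_2(16) = 9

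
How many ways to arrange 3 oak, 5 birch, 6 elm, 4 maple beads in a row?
18! / (3! × 5! × 6! × 4!) = 514594080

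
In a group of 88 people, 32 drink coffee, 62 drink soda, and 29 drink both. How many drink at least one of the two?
|A∪B| = |A| + |B| - |A∩B| = 32 + 62 - 29 = 65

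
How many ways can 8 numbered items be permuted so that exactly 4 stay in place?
Choose the 4 fixed points C(8,4) = 70, derange the rest: !4 = Σ_{j=0}^{4} (-1)^j·4!/j! = 24 - 24 + 12 - 4 + 1 = 9. Product = 70 × 9 = 630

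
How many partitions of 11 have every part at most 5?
Let r_j(i) = number of partitions of i into parts ≤ j, for i = 0..11. r_1(i) = 1 for all i; r_j(i) = r_{j-1}(i) + r_j(i-j). Rows j = 2..5: ≤2: 1 1 2 2 3 3 4 4 5 5 6 6; ≤3: 1 1 2 3 4 5 7 8 10 12 14 16; ≤4: 1 1 2 3 5 6 9 11 15 18 23 27; ≤5: 1 1 2 3 5 7 10 13 18 23 30 37. r_5(11) = 37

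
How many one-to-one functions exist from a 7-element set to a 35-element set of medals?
P(35,7) = 35!/(35-7)! = 33891580800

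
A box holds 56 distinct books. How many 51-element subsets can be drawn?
C(56,51) = 56!/(51!×5!) = 3819816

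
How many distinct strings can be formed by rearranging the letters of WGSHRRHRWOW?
11! / (3! × 1! × 1! × 2! × 3! × 1!) = 554400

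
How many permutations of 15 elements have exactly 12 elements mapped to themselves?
Choose the 12 fixed points C(15,12) = 455, derange the rest: !3 = Σ_{j=0}^{3} (-1)^j·3!/j! = 6 - 6 + 3 - 1 = 2. Product = 455 × 2 = 910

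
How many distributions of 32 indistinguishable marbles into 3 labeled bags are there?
C(32+3-1, 3-1) = C(34, 2) = 561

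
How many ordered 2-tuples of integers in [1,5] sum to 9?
Coefficient of x^9 in (x + x² + ... + x^5)^2. By inclusion-exclusion on dice exceeding 5: Σ_j (-1)^j C(2,j)·C(9-1-5j, 1) = C(2,0)·C(8,1) - C(2,1)·C(3,1) = 1·8 - 2·3 = 2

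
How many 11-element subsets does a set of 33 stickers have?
C(33,11) = 33!/(11!×22!) = 193536720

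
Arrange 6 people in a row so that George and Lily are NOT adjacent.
Total - adjacent = 6! - (6-1)!×2 = 720 - 240 = 480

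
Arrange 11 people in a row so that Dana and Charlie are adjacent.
Treat as block: (11-1)! × 2! = 3628800 × 2 = 7257600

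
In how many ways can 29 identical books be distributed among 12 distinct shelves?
C(29+12-1, 12-1) = C(40, 11) = 2311801440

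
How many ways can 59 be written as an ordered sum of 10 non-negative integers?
C(59+10-1, 10-1) = C(68, 9) = 49280065120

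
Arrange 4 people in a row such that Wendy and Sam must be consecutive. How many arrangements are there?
Treat the 2 as one block: (4-2+1)! × 2! = 6 × 2 = 12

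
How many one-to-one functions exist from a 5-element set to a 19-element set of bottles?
P(19,5) = 19!/(19-5)! = 1395360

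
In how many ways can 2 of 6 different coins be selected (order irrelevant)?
C(6,2) = 6!/(2!×4!) = 15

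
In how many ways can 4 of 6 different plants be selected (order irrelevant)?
C(6,4) = 6!/(4!×2!) = 15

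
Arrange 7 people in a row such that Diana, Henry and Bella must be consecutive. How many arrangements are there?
Treat the 3 as one block: (7-3+1)! × 3! = 120 × 6 = 720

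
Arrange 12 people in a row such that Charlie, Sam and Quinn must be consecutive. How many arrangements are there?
Treat the 3 as one block: (12-3+1)! × 3! = 3628800 × 6 = 21772800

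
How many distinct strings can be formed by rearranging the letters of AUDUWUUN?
8! / (1! × 4! × 1! × 1! × 1!) = 1680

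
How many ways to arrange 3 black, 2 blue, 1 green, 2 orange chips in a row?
8! / (3! × 2! × 1! × 2!) = 1680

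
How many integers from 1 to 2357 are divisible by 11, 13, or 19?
⌊2357/11⌋+⌊2357/13⌋+⌊2357/19⌋ - ⌊2357/143⌋-⌊2357/209⌋-⌊2357/247⌋ + ⌊2357/2717⌋ = 214+181+124 - 16-11-9 + 0 = 483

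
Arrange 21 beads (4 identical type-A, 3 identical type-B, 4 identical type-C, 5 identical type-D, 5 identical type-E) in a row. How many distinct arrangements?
21! / (4! × 3! × 4! × 5! × 5!) = 1026615189600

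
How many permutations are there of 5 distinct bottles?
5! = 120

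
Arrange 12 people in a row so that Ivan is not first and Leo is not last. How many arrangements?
By inclusion-exclusion: 12! - 2×(12-1)! + (12-2)! = 479001600 - 79833600 + 3628800 = 402796800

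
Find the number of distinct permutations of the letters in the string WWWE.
4! / (1! × 3!) = 4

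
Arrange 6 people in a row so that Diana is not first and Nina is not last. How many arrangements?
By inclusion-exclusion: 6! - 2×(6-1)! + (6-2)! = 720 - 240 + 24 = 504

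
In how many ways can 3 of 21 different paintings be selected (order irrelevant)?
C(21,3) = 21!/(3!×18!) = 1330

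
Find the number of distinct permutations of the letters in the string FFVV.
4! / (2! × 2!) = 6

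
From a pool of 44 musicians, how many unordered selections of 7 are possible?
C(44,7) = 44!/(7!×37!) = 38320568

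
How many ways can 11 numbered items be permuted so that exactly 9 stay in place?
Choose the 9 fixed points C(11,9) = 55, derange the rest: !2 = Σ_{j=0}^{2} (-1)^j·2!/j! = 2 - 2 + 1 = 1. Product = 55 × 1 = 55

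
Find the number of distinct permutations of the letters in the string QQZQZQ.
6! / (2! × 4!) = 15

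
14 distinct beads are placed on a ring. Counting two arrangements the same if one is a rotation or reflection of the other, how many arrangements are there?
(14-1)!/2 = 6227020800/2 = 3113510400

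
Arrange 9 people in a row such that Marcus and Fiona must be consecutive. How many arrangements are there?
Treat the 2 as one block: (9-2+1)! × 2! = 40320 × 2 = 80640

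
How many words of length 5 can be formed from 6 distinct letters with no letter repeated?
P(6,5) = 6!/(6-5)! = 720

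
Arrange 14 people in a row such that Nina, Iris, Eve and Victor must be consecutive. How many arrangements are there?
Treat the 4 as one block: (14-4+1)! × 4! = 39916800 × 24 = 958003200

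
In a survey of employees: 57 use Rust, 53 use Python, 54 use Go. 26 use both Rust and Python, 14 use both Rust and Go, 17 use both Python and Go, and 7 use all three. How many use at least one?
|A∪B∪C| = 57+53+54-26-14-17+7 = 114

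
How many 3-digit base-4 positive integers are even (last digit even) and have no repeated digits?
Last∈{0,2}. Last=0: 6. Last nonzero: 1×2×P(2,1) = 4. Total = 10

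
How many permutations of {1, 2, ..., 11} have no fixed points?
!11 = Σ_{j=0}^{11} (-1)^j·11!/j! = 39916800 - 39916800 + 19958400 - 6652800 + 1663200 - 332640 + 55440 - 7920 + 990 - 110 + 11 - 1 = 14684570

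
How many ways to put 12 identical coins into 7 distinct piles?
C(12+7-1, 7-1) = C(18, 6) = 18564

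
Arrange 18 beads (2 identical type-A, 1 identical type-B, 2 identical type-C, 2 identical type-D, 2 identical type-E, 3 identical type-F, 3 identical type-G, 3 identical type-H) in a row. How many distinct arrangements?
18! / (2! × 1! × 2! × 2! × 2! × 3! × 3! × 3!) = 1852538688000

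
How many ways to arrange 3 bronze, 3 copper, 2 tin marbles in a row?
8! / (3! × 3! × 2!) = 560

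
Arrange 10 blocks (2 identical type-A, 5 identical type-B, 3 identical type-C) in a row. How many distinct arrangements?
10! / (2! × 5! × 3!) = 2520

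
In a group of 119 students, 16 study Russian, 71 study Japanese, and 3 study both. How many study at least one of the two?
|A∪B| = |A| + |B| - |A∩B| = 16 + 71 - 3 = 84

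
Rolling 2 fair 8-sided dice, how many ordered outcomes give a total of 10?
Coefficient of x^10 in (x + x² + ... + x^8)^2. By inclusion-exclusion on dice exceeding 8: Σ_j (-1)^j C(2,j)·C(10-1-8j, 1) = C(2,0)·C(9,1) - C(2,1)·C(1,1) = 1·9 - 2·1 = 7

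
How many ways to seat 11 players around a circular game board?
Circular: fix one position, arrange the rest. (11-1)! = 3628800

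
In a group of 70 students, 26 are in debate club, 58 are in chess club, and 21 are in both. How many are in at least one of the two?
|A∪B| = |A| + |B| - |A∩B| = 26 + 58 - 21 = 63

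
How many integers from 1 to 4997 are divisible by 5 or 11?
⌊4997/5⌋ + ⌊4997/11⌋ - ⌊4997/55⌋ = 999 + 454 - 90 = 1363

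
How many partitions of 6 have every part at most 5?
Let r_j(i) = number of partitions of i into parts ≤ j, for i = 0..6. r_1(i) = 1 for all i; r_j(i) = r_{j-1}(i) + r_j(i-j). Rows j = 2..5: ≤2: 1 1 2 2 3 3 4; ≤3: 1 1 2 3 4 5 7; ≤4: 1 1 2 3 5 6 9; ≤5: 1 1 2 3 5 7 10. r_5(6) = 10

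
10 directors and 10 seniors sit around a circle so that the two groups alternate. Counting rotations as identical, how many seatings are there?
Fix one of the directors: (10-1)! ways for the remaining directors, × 10! ways for the seniors = 362880 × 3628800 = 1316818944000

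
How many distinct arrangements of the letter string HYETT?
5! / (1! × 1! × 1! × 2!) = 60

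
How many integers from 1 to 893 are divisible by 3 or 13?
⌊893/3⌋ + ⌊893/13⌋ - ⌊893/39⌋ = 297 + 68 - 22 = 343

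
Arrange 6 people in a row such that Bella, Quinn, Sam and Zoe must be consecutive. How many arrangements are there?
Treat the 4 as one block: (6-4+1)! × 4! = 6 × 24 = 144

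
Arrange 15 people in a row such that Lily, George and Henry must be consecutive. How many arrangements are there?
Treat the 3 as one block: (15-3+1)! × 3! = 6227020800 × 6 = 37362124800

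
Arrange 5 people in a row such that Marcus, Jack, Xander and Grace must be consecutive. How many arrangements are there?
Treat the 4 as one block: (5-4+1)! × 4! = 2 × 24 = 48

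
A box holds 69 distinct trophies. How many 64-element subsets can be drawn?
C(69,64) = 69!/(64!×5!) = 11238513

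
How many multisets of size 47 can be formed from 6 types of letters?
C(47+6-1, 6-1) = C(52, 5) = 2598960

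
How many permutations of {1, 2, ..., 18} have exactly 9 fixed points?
Choose the 9 fixed points C(18,9) = 48620, derange the rest: !9 = Σ_{j=0}^{9} (-1)^j·9!/j! = 362880 - 362880 + 181440 - 60480 + 15120 - 3024 + 504 - 72 + 9 - 1 = 133496. Product = 48620 × 133496 = 6490575520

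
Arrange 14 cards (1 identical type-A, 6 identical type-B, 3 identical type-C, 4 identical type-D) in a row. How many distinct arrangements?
14! / (1! × 6! × 3! × 4!) = 840840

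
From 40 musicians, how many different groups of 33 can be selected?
C(40,33) = 40!/(33!×7!) = 18643560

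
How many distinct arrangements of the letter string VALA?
4! / (1! × 2! × 1!) = 12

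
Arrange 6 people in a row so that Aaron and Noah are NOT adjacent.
Total - adjacent = 6! - (6-1)!×2 = 720 - 240 = 480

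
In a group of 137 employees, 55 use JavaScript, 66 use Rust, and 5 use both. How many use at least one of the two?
|A∪B| = |A| + |B| - |A∩B| = 55 + 66 - 5 = 116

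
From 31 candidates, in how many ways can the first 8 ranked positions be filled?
P(31,8) = 31!/(31-8)! = 318073392000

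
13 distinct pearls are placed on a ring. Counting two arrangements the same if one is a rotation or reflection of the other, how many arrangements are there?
(13-1)!/2 = 479001600/2 = 239500800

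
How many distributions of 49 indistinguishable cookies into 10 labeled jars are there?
C(49+10-1, 10-1) = C(58, 9) = 10648873950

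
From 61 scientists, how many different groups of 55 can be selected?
C(61,55) = 61!/(55!×6!) = 55525372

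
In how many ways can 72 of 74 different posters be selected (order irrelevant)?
C(74,72) = 74!/(72!×2!) = 2701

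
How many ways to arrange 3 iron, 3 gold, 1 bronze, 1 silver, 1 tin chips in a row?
9! / (3! × 3! × 1! × 1! × 1!) = 10080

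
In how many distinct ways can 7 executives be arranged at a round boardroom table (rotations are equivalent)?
Circular: fix one position, arrange the rest. (7-1)! = 720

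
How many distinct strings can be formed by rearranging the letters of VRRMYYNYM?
9! / (2! × 1! × 3! × 1! × 2!) = 15120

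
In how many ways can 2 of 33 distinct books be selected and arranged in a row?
P(33,2) = 33!/(33-2)! = 1056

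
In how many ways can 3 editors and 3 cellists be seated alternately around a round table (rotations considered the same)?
Fix one of the editors: (3-1)! ways for the remaining editors, × 3! ways for the cellists = 2 × 6 = 12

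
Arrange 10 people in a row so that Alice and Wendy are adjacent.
Treat as block: (10-1)! × 2! = 362880 × 2 = 725760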